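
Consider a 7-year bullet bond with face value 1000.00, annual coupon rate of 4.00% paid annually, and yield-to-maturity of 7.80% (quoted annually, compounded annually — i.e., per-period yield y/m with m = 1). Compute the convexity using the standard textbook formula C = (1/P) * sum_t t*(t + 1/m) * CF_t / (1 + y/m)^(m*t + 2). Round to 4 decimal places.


Answer: Convexity = 40.3800

Derivation:
Coupon per period c = face * coupon_rate / m = 40.000000
Periods per year m = 1; per-period yield y/m = 0.078000
Number of cashflows N = 7
Cashflows (t years, CF_t, discount factor 1/(1+y/m)^(m*t), PV):
  t = 1.0000: CF_t = 40.000000, DF = 0.927644, PV = 37.105751
  t = 2.0000: CF_t = 40.000000, DF = 0.860523, PV = 34.420920
  t = 3.0000: CF_t = 40.000000, DF = 0.798259, PV = 31.930352
  t = 4.0000: CF_t = 40.000000, DF = 0.740500, PV = 29.619993
  t = 5.0000: CF_t = 40.000000, DF = 0.686920, PV = 27.476802
  t = 6.0000: CF_t = 40.000000, DF = 0.637217, PV = 25.488685
  t = 7.0000: CF_t = 1040.000000, DF = 0.591111, PV = 614.754920
Price P = sum_t PV_t = 800.797423
Convexity numerator sum_t t*(t + 1/m) * CF_t / (1+y/m)^(m*t + 2):
  t = 1.0000: term = 63.860704
  t = 2.0000: term = 177.719957
  t = 3.0000: term = 329.721626
  t = 4.0000: term = 509.773695
  t = 5.0000: term = 709.332600
  t = 6.0000: term = 921.211169
  t = 7.0000: term = 29624.601607
Convexity = (1/P) * sum = 32336.221359 / 800.797423 = 40.380027


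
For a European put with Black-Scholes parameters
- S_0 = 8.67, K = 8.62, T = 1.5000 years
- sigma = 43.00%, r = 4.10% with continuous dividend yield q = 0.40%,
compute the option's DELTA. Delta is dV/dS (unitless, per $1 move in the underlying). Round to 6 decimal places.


d1 = 0.3796874416; d2 = -0.1469528531
phi(d1) = 0.3711979466; exp(-qT) = 0.9940179641; exp(-rT) = 0.9403529457
N(-d1) = 0.3520887217
Delta = -exp(-qT) * N(-d1) = -0.9940179641 * 0.3520887217 = -0.349983

Answer: Delta = -0.349983


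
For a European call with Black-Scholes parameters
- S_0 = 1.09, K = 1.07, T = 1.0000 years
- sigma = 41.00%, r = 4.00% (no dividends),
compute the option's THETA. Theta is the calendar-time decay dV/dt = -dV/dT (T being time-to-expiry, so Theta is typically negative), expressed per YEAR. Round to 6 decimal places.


d1 = 0.3477293848; d2 = -0.0622706152
phi(d1) = 0.3755377066; exp(-qT) = 1.0000000000; exp(-rT) = 0.9607894392
Theta = -S*exp(-qT)*phi(d1)*sigma/(2*sqrt(T)) - r*K*exp(-rT)*N(d2) + q*S*exp(-qT)*N(d1)
N(d1) = 0.6359782868; N(d2) = 0.4751736644; sqrt(T) = 1.0000000000
Term 1 = -1.0900 * 1.0000000000 * 0.3755377066 * 0.4100 / (2 * 1.0000000000) = -0.0839139005
Term 2 = -0.0400 * 1.0700 * 0.9607894392 * 0.4751736644 = -0.0195399907
Term 3 = 0 (no dividend yield, q = 0)
Theta = -0.0839139005 + (-0.0195399907) + (0.0000000000) = -0.103454

Answer: Theta = -0.103454


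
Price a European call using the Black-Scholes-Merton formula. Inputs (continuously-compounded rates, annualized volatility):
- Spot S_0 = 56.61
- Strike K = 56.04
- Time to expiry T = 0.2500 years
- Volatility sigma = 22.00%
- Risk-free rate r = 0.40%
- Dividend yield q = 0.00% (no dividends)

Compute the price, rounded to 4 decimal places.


Answer: Price = 2.7949

Derivation:
d1 = (ln(S/K) + (r - q + 0.5*sigma^2) * T) / (sigma * sqrt(T)) = 0.15609024
d2 = d1 - sigma * sqrt(T) = 0.04609024
exp(-rT) = 0.99900050; exp(-qT) = 1.00000000
C = S_0 * exp(-qT) * N(d1) - K * exp(-rT) * N(d2)
N(d1) = 0.56201905; N(d2) = 0.51838084
C = 56.6100 * 1.00000000 * 0.56201905 - 56.0400 * 0.99900050 * 0.51838084 = 2.7949


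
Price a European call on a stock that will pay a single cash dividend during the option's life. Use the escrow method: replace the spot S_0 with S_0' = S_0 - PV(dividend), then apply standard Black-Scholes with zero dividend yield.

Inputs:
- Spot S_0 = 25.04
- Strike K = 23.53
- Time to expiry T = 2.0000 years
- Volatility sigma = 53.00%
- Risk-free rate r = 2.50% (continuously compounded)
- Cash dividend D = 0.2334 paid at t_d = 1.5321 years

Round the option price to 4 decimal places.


Answer: Price = 8.1734

Derivation:
PV(D) = D * exp(-r * t_d) = 0.2334 * 0.96242176 = 0.22462924
S_0' = S_0 - PV(D) = 25.0400 - 0.22462924 = 24.81537076
d1 = (ln(S_0'/K) + (r + sigma^2/2)*T) / (sigma*sqrt(T)) = 0.51243501
d2 = d1 - sigma*sqrt(T) = -0.23709818
exp(-rT) = 0.95122942
N(d1) = 0.69582670; N(d2) = 0.40629031
C = S_0' * N(d1) - K * exp(-rT) * N(d2) = 24.81537076 * 0.69582670 - 23.5300 * 0.95122942 * 0.40629031 = 8.1734


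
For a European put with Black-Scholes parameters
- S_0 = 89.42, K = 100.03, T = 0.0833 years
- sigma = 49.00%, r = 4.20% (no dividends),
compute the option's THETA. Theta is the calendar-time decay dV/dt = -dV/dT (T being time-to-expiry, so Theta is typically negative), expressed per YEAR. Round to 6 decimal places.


d1 = -0.6973924883; d2 = -0.8388150113
phi(d1) = 0.3128233344; exp(-qT) = 1.0000000000; exp(-rT) = 0.9965075130
Theta = -S*exp(-qT)*phi(d1)*sigma/(2*sqrt(T)) + r*K*exp(-rT)*N(-d2) - q*S*exp(-qT)*N(-d1)
N(-d1) = 0.7572213994; N(-d2) = 0.7992134372; sqrt(T) = 0.2886173938
Term 1 = -89.4200 * 1.0000000000 * 0.3128233344 * 0.4900 / (2 * 0.2886173938) = -23.7452851939
Term 2 = 0.0420 * 100.0300 * 0.9965075130 * 0.7992134372 = 3.3459767095
Term 3 = 0 (no dividend yield, q = 0)
Theta = -23.7452851939 + (3.3459767095) + (0.0000000000) = -20.399308

Answer: Theta = -20.399308


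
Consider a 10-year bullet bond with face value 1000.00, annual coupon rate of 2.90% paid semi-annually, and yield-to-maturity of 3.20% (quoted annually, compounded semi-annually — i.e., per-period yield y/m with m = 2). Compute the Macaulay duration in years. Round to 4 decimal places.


Coupon per period c = face * coupon_rate / m = 14.500000
Periods per year m = 2; per-period yield y/m = 0.016000
Number of cashflows N = 20
Cashflows (t years, CF_t, discount factor 1/(1+y/m)^(m*t), PV):
  t = 0.5000: CF_t = 14.500000, DF = 0.984252, PV = 14.271654
  t = 1.0000: CF_t = 14.500000, DF = 0.968752, PV = 14.046903
  t = 1.5000: CF_t = 14.500000, DF = 0.953496, PV = 13.825692
  t = 2.0000: CF_t = 14.500000, DF = 0.938480, PV = 13.607965
  t = 2.5000: CF_t = 14.500000, DF = 0.923701, PV = 13.393666
  t = 3.0000: CF_t = 14.500000, DF = 0.909155, PV = 13.182742
  t = 3.5000: CF_t = 14.500000, DF = 0.894837, PV = 12.975140
  t = 4.0000: CF_t = 14.500000, DF = 0.880745, PV = 12.770807
  t = 4.5000: CF_t = 14.500000, DF = 0.866875, PV = 12.569692
  t = 5.0000: CF_t = 14.500000, DF = 0.853224, PV = 12.371744
  t = 5.5000: CF_t = 14.500000, DF = 0.839787, PV = 12.176913
  t = 6.0000: CF_t = 14.500000, DF = 0.826562, PV = 11.985151
  t = 6.5000: CF_t = 14.500000, DF = 0.813545, PV = 11.796408
  t = 7.0000: CF_t = 14.500000, DF = 0.800734, PV = 11.610638
  t = 7.5000: CF_t = 14.500000, DF = 0.788124, PV = 11.427793
  t = 8.0000: CF_t = 14.500000, DF = 0.775712, PV = 11.247828
  t = 8.5000: CF_t = 14.500000, DF = 0.763496, PV = 11.070697
  t = 9.0000: CF_t = 14.500000, DF = 0.751473, PV = 10.896355
  t = 9.5000: CF_t = 14.500000, DF = 0.739639, PV = 10.724759
  t = 10.0000: CF_t = 1014.500000, DF = 0.727991, PV = 738.546582
Price P = sum_t PV_t = 974.499130
Macaulay numerator sum_t t * PV_t:
  t * PV_t at t = 0.5000: 7.135827
  t * PV_t at t = 1.0000: 14.046903
  t * PV_t at t = 1.5000: 20.738538
  t * PV_t at t = 2.0000: 27.215929
  t * PV_t at t = 2.5000: 33.484165
  t * PV_t at t = 3.0000: 39.548226
  t * PV_t at t = 3.5000: 45.412989
  t * PV_t at t = 4.0000: 51.083228
  t * PV_t at t = 4.5000: 56.563613
  t * PV_t at t = 5.0000: 61.858720
  t * PV_t at t = 5.5000: 66.973023
  t * PV_t at t = 6.0000: 71.910905
  t * PV_t at t = 6.5000: 76.676654
  t * PV_t at t = 7.0000: 81.274467
  t * PV_t at t = 7.5000: 85.708451
  t * PV_t at t = 8.0000: 89.982626
  t * PV_t at t = 8.5000: 94.100925
  t * PV_t at t = 9.0000: 98.067198
  t * PV_t at t = 9.5000: 101.885213
  t * PV_t at t = 10.0000: 7385.465817
Macaulay duration D = (sum_t t * PV_t) / P = 8509.133419 / 974.499130 = 8.731802

Answer: Macaulay duration = 8.7318 years


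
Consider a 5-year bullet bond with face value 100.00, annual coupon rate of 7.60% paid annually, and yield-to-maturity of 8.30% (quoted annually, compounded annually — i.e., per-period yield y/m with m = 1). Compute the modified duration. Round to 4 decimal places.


Coupon per period c = face * coupon_rate / m = 7.600000
Periods per year m = 1; per-period yield y/m = 0.083000
Number of cashflows N = 5
Cashflows (t years, CF_t, discount factor 1/(1+y/m)^(m*t), PV):
  t = 1.0000: CF_t = 7.600000, DF = 0.923361, PV = 7.017544
  t = 2.0000: CF_t = 7.600000, DF = 0.852596, PV = 6.479727
  t = 3.0000: CF_t = 7.600000, DF = 0.787254, PV = 5.983127
  t = 4.0000: CF_t = 7.600000, DF = 0.726919, PV = 5.524586
  t = 5.0000: CF_t = 107.600000, DF = 0.671209, PV = 72.222079
Price P = sum_t PV_t = 97.227063
First compute Macaulay numerator sum_t t * PV_t:
  t * PV_t at t = 1.0000: 7.017544
  t * PV_t at t = 2.0000: 12.959453
  t * PV_t at t = 3.0000: 17.949381
  t * PV_t at t = 4.0000: 22.098345
  t * PV_t at t = 5.0000: 361.110397
Macaulay duration D = 421.135120 / 97.227063 = 4.331460
Modified duration = D / (1 + y/m) = 4.331460 / (1 + 0.083000) = 3.999501

Answer: Modified duration = 3.9995


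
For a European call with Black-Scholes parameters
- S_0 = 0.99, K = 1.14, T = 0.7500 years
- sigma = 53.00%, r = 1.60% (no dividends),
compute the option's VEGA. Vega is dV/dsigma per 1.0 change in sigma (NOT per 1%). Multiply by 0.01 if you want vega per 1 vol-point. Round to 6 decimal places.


Answer: Vega = 0.341582

Derivation:
d1 = -0.0517242622; d2 = -0.5107177262
phi(d1) = 0.3984089722; exp(-qT) = 1.0000000000; exp(-rT) = 0.9880717129
Vega = S * exp(-qT) * phi(d1) * sqrt(T) = 0.9900 * 1.0000000000 * 0.3984089722 * 0.8660254038 = 0.341582


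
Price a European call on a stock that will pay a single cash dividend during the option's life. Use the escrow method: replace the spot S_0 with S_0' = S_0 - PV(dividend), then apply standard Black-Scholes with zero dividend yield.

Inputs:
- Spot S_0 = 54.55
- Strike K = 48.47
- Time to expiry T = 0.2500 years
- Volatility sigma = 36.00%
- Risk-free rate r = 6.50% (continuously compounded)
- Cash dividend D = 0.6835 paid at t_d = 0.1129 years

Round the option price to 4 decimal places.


Answer: Price = 7.5342

Derivation:
PV(D) = D * exp(-r * t_d) = 0.6835 * 0.99268836 = 0.67850249
S_0' = S_0 - PV(D) = 54.5500 - 0.67850249 = 53.87149751
d1 = (ln(S_0'/K) + (r + sigma^2/2)*T) / (sigma*sqrt(T)) = 0.76725825
d2 = d1 - sigma*sqrt(T) = 0.58725825
exp(-rT) = 0.98388132
N(d1) = 0.77853601; N(d2) = 0.72148486
C = S_0' * N(d1) - K * exp(-rT) * N(d2) = 53.87149751 * 0.77853601 - 48.4700 * 0.98388132 * 0.72148486 = 7.5342


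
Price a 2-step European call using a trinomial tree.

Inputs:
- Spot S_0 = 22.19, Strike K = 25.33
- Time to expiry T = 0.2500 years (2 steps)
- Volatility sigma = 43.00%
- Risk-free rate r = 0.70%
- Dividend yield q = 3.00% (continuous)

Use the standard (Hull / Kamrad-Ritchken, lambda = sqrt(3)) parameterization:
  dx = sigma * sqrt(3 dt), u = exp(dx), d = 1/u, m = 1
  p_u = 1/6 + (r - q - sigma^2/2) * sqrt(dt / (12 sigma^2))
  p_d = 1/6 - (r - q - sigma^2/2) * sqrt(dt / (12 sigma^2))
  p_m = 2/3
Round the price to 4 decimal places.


dt = T/N = 0.125000; dx = sigma*sqrt(3*dt) = 0.263320
u = exp(dx) = 1.301243; d = 1/u = 0.768496
p_u = 0.139264, p_m = 0.666667, p_d = 0.194069
Discount per step: exp(-r*dt) = 0.999125
Stock lattice S(k, j) with j the centered position index:
  k=0: S(0,+0) = 22.1900
  k=1: S(1,-1) = 17.0529; S(1,+0) = 22.1900; S(1,+1) = 28.8746
  k=2: S(2,-2) = 13.1051; S(2,-1) = 17.0529; S(2,+0) = 22.1900; S(2,+1) = 28.8746; S(2,+2) = 37.5729
Terminal payoffs V(N, j) = max(S_T - K, 0):
  V(2,-2) = 0.000000; V(2,-1) = 0.000000; V(2,+0) = 0.000000; V(2,+1) = 3.544588; V(2,+2) = 12.242862
Backward induction: V(k, j) = exp(-r*dt) * [p_u * V(k+1, j+1) + p_m * V(k+1, j) + p_d * V(k+1, j-1)]
  V(1,-1) = exp(-r*dt) * [p_u*0.000000 + p_m*0.000000 + p_d*0.000000] = 0.000000
  V(1,+0) = exp(-r*dt) * [p_u*3.544588 + p_m*0.000000 + p_d*0.000000] = 0.493202
  V(1,+1) = exp(-r*dt) * [p_u*12.242862 + p_m*3.544588 + p_d*0.000000] = 4.064493
  V(0,+0) = exp(-r*dt) * [p_u*4.064493 + p_m*0.493202 + p_d*0.000000] = 0.894057

Answer: Price = V(0,0) = 0.8941


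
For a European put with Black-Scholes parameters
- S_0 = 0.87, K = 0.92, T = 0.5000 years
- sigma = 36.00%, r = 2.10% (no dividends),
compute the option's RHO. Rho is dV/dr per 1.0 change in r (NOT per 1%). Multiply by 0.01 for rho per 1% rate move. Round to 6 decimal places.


d1 = -0.0509920564; d2 = -0.3055504976
phi(d1) = 0.3984239546; exp(-qT) = 1.0000000000; exp(-rT) = 0.9895549326
N(-d2) = 0.6200265420
Rho = -K*T*exp(-rT)*N(-d2) = -0.9200 * 0.5000 * 0.9895549326 * 0.6200265420 = -0.282233

Answer: Rho = -0.282233


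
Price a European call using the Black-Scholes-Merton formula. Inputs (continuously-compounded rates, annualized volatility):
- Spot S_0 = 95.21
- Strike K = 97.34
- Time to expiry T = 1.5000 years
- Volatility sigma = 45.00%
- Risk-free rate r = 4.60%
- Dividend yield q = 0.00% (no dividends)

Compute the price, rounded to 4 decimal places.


d1 = (ln(S/K) + (r - q + 0.5*sigma^2) * T) / (sigma * sqrt(T)) = 0.36061928
d2 = d1 - sigma * sqrt(T) = -0.19051592
exp(-rT) = 0.93332668; exp(-qT) = 1.00000000
C = S_0 * exp(-qT) * N(d1) - K * exp(-rT) * N(d2)
N(d1) = 0.64080796; N(d2) = 0.42445244
C = 95.2100 * 1.00000000 * 0.64080796 - 97.3400 * 0.93332668 * 0.42445244 = 22.4498

Answer: Price = 22.4498


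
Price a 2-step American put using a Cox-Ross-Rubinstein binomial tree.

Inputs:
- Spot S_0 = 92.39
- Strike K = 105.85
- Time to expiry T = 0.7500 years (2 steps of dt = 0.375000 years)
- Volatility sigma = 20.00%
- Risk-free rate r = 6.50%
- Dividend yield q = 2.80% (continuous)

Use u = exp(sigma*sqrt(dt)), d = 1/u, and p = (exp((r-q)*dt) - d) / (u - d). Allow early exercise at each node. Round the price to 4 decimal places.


Answer: Price = V(0,0) = 14.3415

Derivation:
dt = T/N = 0.375000
u = exp(sigma*sqrt(dt)) = 1.130290; d = 1/u = 0.884728
p = (exp((r-q)*dt) - d) / (u - d) = 0.526316
Discount per step: exp(-r*dt) = 0.975920
Stock lattice S(k, i) with i counting down-moves:
  k=0: S(0,0) = 92.3900
  k=1: S(1,0) = 104.4275; S(1,1) = 81.7401
  k=2: S(2,0) = 118.0334; S(2,1) = 92.3900; S(2,2) = 72.3178
Terminal payoffs V(N, i) = max(K - S_T, 0):
  V(2,0) = 0.000000; V(2,1) = 13.460000; V(2,2) = 33.532238
Backward induction: V(k, i) = exp(-r*dt) * [p * V(k+1, i) + (1-p) * V(k+1, i+1)]; then take max(V_cont, immediate exercise) for American.
  V(1,0) = exp(-r*dt) * [p*0.000000 + (1-p)*13.460000] = 6.222249; exercise = 1.422481; V(1,0) = max -> 6.222249
  V(1,1) = exp(-r*dt) * [p*13.460000 + (1-p)*33.532238] = 22.414814; exercise = 24.109936; V(1,1) = max -> 24.109936
  V(0,0) = exp(-r*dt) * [p*6.222249 + (1-p)*24.109936] = 14.341483; exercise = 13.460000; V(0,0) = max -> 14.341483


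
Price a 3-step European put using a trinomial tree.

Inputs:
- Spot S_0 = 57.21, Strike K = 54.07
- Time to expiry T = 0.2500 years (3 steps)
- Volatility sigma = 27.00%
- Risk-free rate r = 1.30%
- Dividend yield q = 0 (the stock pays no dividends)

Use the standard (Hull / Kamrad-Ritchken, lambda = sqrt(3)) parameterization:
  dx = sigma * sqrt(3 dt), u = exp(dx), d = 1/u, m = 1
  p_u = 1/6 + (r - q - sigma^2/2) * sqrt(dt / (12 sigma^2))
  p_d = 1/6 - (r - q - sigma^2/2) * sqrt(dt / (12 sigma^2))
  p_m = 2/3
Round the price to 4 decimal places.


dt = T/N = 0.083333; dx = sigma*sqrt(3*dt) = 0.135000
u = exp(dx) = 1.144537; d = 1/u = 0.873716
p_u = 0.159429, p_m = 0.666667, p_d = 0.173904
Discount per step: exp(-r*dt) = 0.998917
Stock lattice S(k, j) with j the centered position index:
  k=0: S(0,+0) = 57.2100
  k=1: S(1,-1) = 49.9853; S(1,+0) = 57.2100; S(1,+1) = 65.4789
  k=2: S(2,-2) = 43.6729; S(2,-1) = 49.9853; S(2,+0) = 57.2100; S(2,+1) = 65.4789; S(2,+2) = 74.9431
  k=3: S(3,-3) = 38.1577; S(3,-2) = 43.6729; S(3,-1) = 49.9853; S(3,+0) = 57.2100; S(3,+1) = 65.4789; S(3,+2) = 74.9431; S(3,+3) = 85.7751
Terminal payoffs V(N, j) = max(K - S_T, 0):
  V(3,-3) = 15.912257; V(3,-2) = 10.397059; V(3,-1) = 4.084713; V(3,+0) = 0.000000; V(3,+1) = 0.000000; V(3,+2) = 0.000000; V(3,+3) = 0.000000
Backward induction: V(k, j) = exp(-r*dt) * [p_u * V(k+1, j+1) + p_m * V(k+1, j) + p_d * V(k+1, j-1)]
  V(2,-2) = exp(-r*dt) * [p_u*4.084713 + p_m*10.397059 + p_d*15.912257] = 10.338598
  V(2,-1) = exp(-r*dt) * [p_u*0.000000 + p_m*4.084713 + p_d*10.397059] = 4.526329
  V(2,+0) = exp(-r*dt) * [p_u*0.000000 + p_m*0.000000 + p_d*4.084713] = 0.709580
  V(2,+1) = exp(-r*dt) * [p_u*0.000000 + p_m*0.000000 + p_d*0.000000] = 0.000000
  V(2,+2) = exp(-r*dt) * [p_u*0.000000 + p_m*0.000000 + p_d*0.000000] = 0.000000
  V(1,-1) = exp(-r*dt) * [p_u*0.709580 + p_m*4.526329 + p_d*10.338598] = 4.923271
  V(1,+0) = exp(-r*dt) * [p_u*0.000000 + p_m*0.709580 + p_d*4.526329] = 1.258837
  V(1,+1) = exp(-r*dt) * [p_u*0.000000 + p_m*0.000000 + p_d*0.709580] = 0.123265
  V(0,+0) = exp(-r*dt) * [p_u*0.123265 + p_m*1.258837 + p_d*4.923271] = 1.713198

Answer: Price = V(0,0) = 1.7132


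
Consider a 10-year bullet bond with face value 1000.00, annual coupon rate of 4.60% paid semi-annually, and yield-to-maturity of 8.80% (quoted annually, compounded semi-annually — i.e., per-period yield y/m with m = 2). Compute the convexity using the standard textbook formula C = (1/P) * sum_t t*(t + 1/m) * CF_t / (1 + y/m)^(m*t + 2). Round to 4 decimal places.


Coupon per period c = face * coupon_rate / m = 23.000000
Periods per year m = 2; per-period yield y/m = 0.044000
Number of cashflows N = 20
Cashflows (t years, CF_t, discount factor 1/(1+y/m)^(m*t), PV):
  t = 0.5000: CF_t = 23.000000, DF = 0.957854, PV = 22.030651
  t = 1.0000: CF_t = 23.000000, DF = 0.917485, PV = 21.102156
  t = 1.5000: CF_t = 23.000000, DF = 0.878817, PV = 20.212794
  t = 2.0000: CF_t = 23.000000, DF = 0.841779, PV = 19.360913
  t = 2.5000: CF_t = 23.000000, DF = 0.806302, PV = 18.544936
  t = 3.0000: CF_t = 23.000000, DF = 0.772320, PV = 17.763349
  t = 3.5000: CF_t = 23.000000, DF = 0.739770, PV = 17.014702
  t = 4.0000: CF_t = 23.000000, DF = 0.708592, PV = 16.297607
  t = 4.5000: CF_t = 23.000000, DF = 0.678728, PV = 15.610735
  t = 5.0000: CF_t = 23.000000, DF = 0.650122, PV = 14.952811
  t = 5.5000: CF_t = 23.000000, DF = 0.622722, PV = 14.322616
  t = 6.0000: CF_t = 23.000000, DF = 0.596477, PV = 13.718981
  t = 6.5000: CF_t = 23.000000, DF = 0.571339, PV = 13.140786
  t = 7.0000: CF_t = 23.000000, DF = 0.547259, PV = 12.586960
  t = 7.5000: CF_t = 23.000000, DF = 0.524195, PV = 12.056475
  t = 8.0000: CF_t = 23.000000, DF = 0.502102, PV = 11.548348
  t = 8.5000: CF_t = 23.000000, DF = 0.480941, PV = 11.061636
  t = 9.0000: CF_t = 23.000000, DF = 0.460671, PV = 10.595437
  t = 9.5000: CF_t = 23.000000, DF = 0.441256, PV = 10.148886
  t = 10.0000: CF_t = 1023.000000, DF = 0.422659, PV = 432.380063
Price P = sum_t PV_t = 724.450842
Convexity numerator sum_t t*(t + 1/m) * CF_t / (1+y/m)^(m*t + 2):
  t = 0.5000: term = 10.106397
  t = 1.0000: term = 29.041370
  t = 1.5000: term = 55.634808
  t = 2.0000: term = 88.816744
  t = 2.5000: term = 127.610264
  t = 3.0000: term = 171.124876
  t = 3.5000: term = 218.550288
  t = 4.0000: term = 269.150601
  t = 4.5000: term = 322.258862
  t = 5.0000: term = 377.271975
  t = 5.5000: term = 433.645949
  t = 6.0000: term = 490.891443
  t = 6.5000: term = 548.569620
  t = 7.0000: term = 606.288263
  t = 7.5000: term = 663.698153
  t = 8.0000: term = 720.489694
  t = 8.5000: term = 776.389756
  t = 9.0000: term = 831.158743
  t = 9.5000: term = 884.587849
  t = 10.0000: term = 41653.736189
Convexity = (1/P) * sum = 49279.021843 / 724.450842 = 68.022589

Answer: Convexity = 68.0226


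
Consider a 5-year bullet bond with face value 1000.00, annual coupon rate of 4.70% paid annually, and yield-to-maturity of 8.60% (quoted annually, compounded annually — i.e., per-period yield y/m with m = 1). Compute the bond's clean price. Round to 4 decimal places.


Answer: Price = 846.7160

Derivation:
Coupon per period c = face * coupon_rate / m = 47.000000
Periods per year m = 1; per-period yield y/m = 0.086000
Number of cashflows N = 5
Cashflows (t years, CF_t, discount factor 1/(1+y/m)^(m*t), PV):
  t = 1.0000: CF_t = 47.000000, DF = 0.920810, PV = 43.278085
  t = 2.0000: CF_t = 47.000000, DF = 0.847892, PV = 39.850907
  t = 3.0000: CF_t = 47.000000, DF = 0.780747, PV = 36.695126
  t = 4.0000: CF_t = 47.000000, DF = 0.718920, PV = 33.789250
  t = 5.0000: CF_t = 1047.000000, DF = 0.661989, PV = 693.102644
Price P = sum_t PV_t = 846.716011


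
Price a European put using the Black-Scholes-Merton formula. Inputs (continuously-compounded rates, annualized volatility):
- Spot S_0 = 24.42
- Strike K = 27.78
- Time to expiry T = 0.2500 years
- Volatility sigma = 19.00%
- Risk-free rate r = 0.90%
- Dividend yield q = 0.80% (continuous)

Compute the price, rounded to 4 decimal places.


Answer: Price = 3.4463

Derivation:
d1 = (ln(S/K) + (r - q + 0.5*sigma^2) * T) / (sigma * sqrt(T)) = -1.30685651
d2 = d1 - sigma * sqrt(T) = -1.40185651
exp(-rT) = 0.99775253; exp(-qT) = 0.99800200
P = K * exp(-rT) * N(-d2) - S_0 * exp(-qT) * N(-d1)
N(-d1) = 0.90436928; N(-d2) = 0.91952095
P = 27.7800 * 0.99775253 * 0.91952095 - 24.4200 * 0.99800200 * 0.90436928 = 3.4463


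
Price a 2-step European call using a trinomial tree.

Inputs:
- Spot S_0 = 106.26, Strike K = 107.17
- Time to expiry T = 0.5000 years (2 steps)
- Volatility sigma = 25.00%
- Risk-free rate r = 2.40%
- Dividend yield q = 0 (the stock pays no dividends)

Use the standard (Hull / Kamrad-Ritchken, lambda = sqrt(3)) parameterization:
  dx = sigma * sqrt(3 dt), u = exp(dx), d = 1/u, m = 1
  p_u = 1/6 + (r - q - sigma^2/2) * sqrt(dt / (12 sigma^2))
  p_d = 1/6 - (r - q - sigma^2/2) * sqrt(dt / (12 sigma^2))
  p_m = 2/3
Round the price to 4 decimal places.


Answer: Price = V(0,0) = 6.7818

Derivation:
dt = T/N = 0.250000; dx = sigma*sqrt(3*dt) = 0.216506
u = exp(dx) = 1.241731; d = 1/u = 0.805327
p_u = 0.162481, p_m = 0.666667, p_d = 0.170852
Discount per step: exp(-r*dt) = 0.994018
Stock lattice S(k, j) with j the centered position index:
  k=0: S(0,+0) = 106.2600
  k=1: S(1,-1) = 85.5741; S(1,+0) = 106.2600; S(1,+1) = 131.9463
  k=2: S(2,-2) = 68.9152; S(2,-1) = 85.5741; S(2,+0) = 106.2600; S(2,+1) = 131.9463; S(2,+2) = 163.8418
Terminal payoffs V(N, j) = max(S_T - K, 0):
  V(2,-2) = 0.000000; V(2,-1) = 0.000000; V(2,+0) = 0.000000; V(2,+1) = 24.776333; V(2,+2) = 56.671848
Backward induction: V(k, j) = exp(-r*dt) * [p_u * V(k+1, j+1) + p_m * V(k+1, j) + p_d * V(k+1, j-1)]
  V(1,-1) = exp(-r*dt) * [p_u*0.000000 + p_m*0.000000 + p_d*0.000000] = 0.000000
  V(1,+0) = exp(-r*dt) * [p_u*24.776333 + p_m*0.000000 + p_d*0.000000] = 4.001599
  V(1,+1) = exp(-r*dt) * [p_u*56.671848 + p_m*24.776333 + p_d*0.000000] = 25.571755
  V(0,+0) = exp(-r*dt) * [p_u*25.571755 + p_m*4.001599 + p_d*0.000000] = 6.781840


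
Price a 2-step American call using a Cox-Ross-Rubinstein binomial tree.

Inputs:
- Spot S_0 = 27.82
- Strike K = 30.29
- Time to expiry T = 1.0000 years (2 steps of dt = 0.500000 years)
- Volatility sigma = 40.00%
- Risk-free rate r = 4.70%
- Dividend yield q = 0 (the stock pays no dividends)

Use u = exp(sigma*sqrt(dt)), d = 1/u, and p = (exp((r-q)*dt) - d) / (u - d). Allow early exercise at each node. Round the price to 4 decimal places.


Answer: Price = V(0,0) = 3.9601

Derivation:
dt = T/N = 0.500000
u = exp(sigma*sqrt(dt)) = 1.326896; d = 1/u = 0.753638
p = (exp((r-q)*dt) - d) / (u - d) = 0.471236
Discount per step: exp(-r*dt) = 0.976774
Stock lattice S(k, i) with i counting down-moves:
  k=0: S(0,0) = 27.8200
  k=1: S(1,0) = 36.9143; S(1,1) = 20.9662
  k=2: S(2,0) = 48.9814; S(2,1) = 27.8200; S(2,2) = 15.8009
Terminal payoffs V(N, i) = max(S_T - K, 0):
  V(2,0) = 18.691399; V(2,1) = 0.000000; V(2,2) = 0.000000
Backward induction: V(k, i) = exp(-r*dt) * [p * V(k+1, i) + (1-p) * V(k+1, i+1)]; then take max(V_cont, immediate exercise) for American.
  V(1,0) = exp(-r*dt) * [p*18.691399 + (1-p)*0.000000] = 8.603488; exercise = 6.624259; V(1,0) = max -> 8.603488
  V(1,1) = exp(-r*dt) * [p*0.000000 + (1-p)*0.000000] = 0.000000; exercise = 0.000000; V(1,1) = max -> 0.000000
  V(0,0) = exp(-r*dt) * [p*8.603488 + (1-p)*0.000000] = 3.960110; exercise = 0.000000; V(0,0) = max -> 3.960110


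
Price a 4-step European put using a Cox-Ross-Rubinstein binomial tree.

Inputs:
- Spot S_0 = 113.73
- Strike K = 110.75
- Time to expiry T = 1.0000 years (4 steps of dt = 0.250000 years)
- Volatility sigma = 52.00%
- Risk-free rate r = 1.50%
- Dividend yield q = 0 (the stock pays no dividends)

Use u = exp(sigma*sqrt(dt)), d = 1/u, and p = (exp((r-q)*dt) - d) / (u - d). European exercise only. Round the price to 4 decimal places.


dt = T/N = 0.250000
u = exp(sigma*sqrt(dt)) = 1.296930; d = 1/u = 0.771052
p = (exp((r-q)*dt) - d) / (u - d) = 0.442508
Discount per step: exp(-r*dt) = 0.996257
Stock lattice S(k, i) with i counting down-moves:
  k=0: S(0,0) = 113.7300
  k=1: S(1,0) = 147.4999; S(1,1) = 87.6917
  k=2: S(2,0) = 191.2970; S(2,1) = 113.7300; S(2,2) = 67.6148
  k=3: S(3,0) = 248.0988; S(3,1) = 147.4999; S(3,2) = 87.6917; S(3,3) = 52.1345
  k=4: S(4,0) = 321.7669; S(4,1) = 191.2970; S(4,2) = 113.7300; S(4,3) = 67.6148; S(4,4) = 40.1984
Terminal payoffs V(N, i) = max(K - S_T, 0):
  V(4,0) = 0.000000; V(4,1) = 0.000000; V(4,2) = 0.000000; V(4,3) = 43.135178; V(4,4) = 70.551599
Backward induction: V(k, i) = exp(-r*dt) * [p * V(k+1, i) + (1-p) * V(k+1, i+1)].
  V(3,0) = exp(-r*dt) * [p*0.000000 + (1-p)*0.000000] = 0.000000
  V(3,1) = exp(-r*dt) * [p*0.000000 + (1-p)*0.000000] = 0.000000
  V(3,2) = exp(-r*dt) * [p*0.000000 + (1-p)*43.135178] = 23.957507
  V(3,3) = exp(-r*dt) * [p*43.135178 + (1-p)*70.551599] = 58.200950
  V(2,0) = exp(-r*dt) * [p*0.000000 + (1-p)*0.000000] = 0.000000
  V(2,1) = exp(-r*dt) * [p*0.000000 + (1-p)*23.957507] = 13.306126
  V(2,2) = exp(-r*dt) * [p*23.957507 + (1-p)*58.200950] = 42.886824
  V(1,0) = exp(-r*dt) * [p*0.000000 + (1-p)*13.306126] = 7.390293
  V(1,1) = exp(-r*dt) * [p*13.306126 + (1-p)*42.886824] = 29.685598
  V(0,0) = exp(-r*dt) * [p*7.390293 + (1-p)*29.685598] = 19.745562

Answer: Price = V(0,0) = 19.7456


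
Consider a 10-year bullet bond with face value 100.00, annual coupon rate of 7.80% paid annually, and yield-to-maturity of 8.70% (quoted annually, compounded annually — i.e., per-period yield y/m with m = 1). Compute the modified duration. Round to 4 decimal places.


Coupon per period c = face * coupon_rate / m = 7.800000
Periods per year m = 1; per-period yield y/m = 0.087000
Number of cashflows N = 10
Cashflows (t years, CF_t, discount factor 1/(1+y/m)^(m*t), PV):
  t = 1.0000: CF_t = 7.800000, DF = 0.919963, PV = 7.175713
  t = 2.0000: CF_t = 7.800000, DF = 0.846332, PV = 6.601392
  t = 3.0000: CF_t = 7.800000, DF = 0.778595, PV = 6.073038
  t = 4.0000: CF_t = 7.800000, DF = 0.716278, PV = 5.586971
  t = 5.0000: CF_t = 7.800000, DF = 0.658950, PV = 5.139808
  t = 6.0000: CF_t = 7.800000, DF = 0.606209, PV = 4.728434
  t = 7.0000: CF_t = 7.800000, DF = 0.557690, PV = 4.349985
  t = 8.0000: CF_t = 7.800000, DF = 0.513055, PV = 4.001826
  t = 9.0000: CF_t = 7.800000, DF = 0.471991, PV = 3.681533
  t = 10.0000: CF_t = 107.800000, DF = 0.434215, PV = 46.808349
Price P = sum_t PV_t = 94.147049
First compute Macaulay numerator sum_t t * PV_t:
  t * PV_t at t = 1.0000: 7.175713
  t * PV_t at t = 2.0000: 13.202784
  t * PV_t at t = 3.0000: 18.219113
  t * PV_t at t = 4.0000: 22.347884
  t * PV_t at t = 5.0000: 25.699039
  t * PV_t at t = 6.0000: 28.370604
  t * PV_t at t = 7.0000: 30.449897
  t * PV_t at t = 8.0000: 32.014612
  t * PV_t at t = 9.0000: 33.133798
  t * PV_t at t = 10.0000: 468.083487
Macaulay duration D = 678.696931 / 94.147049 = 7.208903
Modified duration = D / (1 + y/m) = 7.208903 / (1 + 0.087000) = 6.631925

Answer: Modified duration = 6.6319


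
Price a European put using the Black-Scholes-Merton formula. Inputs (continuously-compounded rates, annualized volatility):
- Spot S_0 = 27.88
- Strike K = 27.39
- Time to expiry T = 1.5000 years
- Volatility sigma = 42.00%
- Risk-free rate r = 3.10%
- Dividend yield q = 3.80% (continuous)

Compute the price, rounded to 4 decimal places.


d1 = (ln(S/K) + (r - q + 0.5*sigma^2) * T) / (sigma * sqrt(T)) = 0.27125494
d2 = d1 - sigma * sqrt(T) = -0.24313790
exp(-rT) = 0.95456456; exp(-qT) = 0.94459407
P = K * exp(-rT) * N(-d2) - S_0 * exp(-qT) * N(-d1)
N(-d1) = 0.39309748; N(-d2) = 0.59605071
P = 27.3900 * 0.95456456 * 0.59605071 - 27.8800 * 0.94459407 * 0.39309748 = 5.2317

Answer: Price = 5.2317


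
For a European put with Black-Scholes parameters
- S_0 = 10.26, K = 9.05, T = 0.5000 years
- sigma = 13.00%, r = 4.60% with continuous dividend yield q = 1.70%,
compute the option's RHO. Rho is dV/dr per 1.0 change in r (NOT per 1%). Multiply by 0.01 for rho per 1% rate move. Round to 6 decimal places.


d1 = 1.5688315114; d2 = 1.4769076298
phi(d1) = 0.1165360410; exp(-qT) = 0.9915360229; exp(-rT) = 0.9772624838
N(-d2) = 0.0698501997
Rho = -K*T*exp(-rT)*N(-d2) = -9.0500 * 0.5000 * 0.9772624838 * 0.0698501997 = -0.308885

Answer: Rho = -0.308885


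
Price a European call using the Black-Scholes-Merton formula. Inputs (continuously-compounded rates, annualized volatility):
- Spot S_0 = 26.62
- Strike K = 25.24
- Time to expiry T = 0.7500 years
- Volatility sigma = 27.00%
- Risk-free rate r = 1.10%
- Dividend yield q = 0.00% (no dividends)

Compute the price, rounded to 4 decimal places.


d1 = (ln(S/K) + (r - q + 0.5*sigma^2) * T) / (sigma * sqrt(T)) = 0.37985489
d2 = d1 - sigma * sqrt(T) = 0.14602803
exp(-rT) = 0.99178394; exp(-qT) = 1.00000000
C = S_0 * exp(-qT) * N(d1) - K * exp(-rT) * N(d2)
N(d1) = 0.64797343; N(d2) = 0.55805037
C = 26.6200 * 1.00000000 * 0.64797343 - 25.2400 * 0.99178394 * 0.55805037 = 3.2796

Answer: Price = 3.2796


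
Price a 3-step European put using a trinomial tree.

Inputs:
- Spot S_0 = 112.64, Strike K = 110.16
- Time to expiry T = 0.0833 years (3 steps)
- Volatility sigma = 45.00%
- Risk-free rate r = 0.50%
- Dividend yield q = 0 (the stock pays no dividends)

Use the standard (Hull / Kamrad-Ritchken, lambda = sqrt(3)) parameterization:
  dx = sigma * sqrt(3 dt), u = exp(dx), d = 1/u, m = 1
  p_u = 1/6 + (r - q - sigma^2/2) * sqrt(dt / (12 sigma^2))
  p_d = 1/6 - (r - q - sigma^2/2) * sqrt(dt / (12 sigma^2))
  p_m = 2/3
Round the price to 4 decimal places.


dt = T/N = 0.027767; dx = sigma*sqrt(3*dt) = 0.129878
u = exp(dx) = 1.138689; d = 1/u = 0.878203
p_u = 0.156378, p_m = 0.666667, p_d = 0.176955
Discount per step: exp(-r*dt) = 0.999861
Stock lattice S(k, j) with j the centered position index:
  k=0: S(0,+0) = 112.6400
  k=1: S(1,-1) = 98.9208; S(1,+0) = 112.6400; S(1,+1) = 128.2620
  k=2: S(2,-2) = 86.8725; S(2,-1) = 98.9208; S(2,+0) = 112.6400; S(2,+1) = 128.2620; S(2,+2) = 146.0505
  k=3: S(3,-3) = 76.2916; S(3,-2) = 86.8725; S(3,-1) = 98.9208; S(3,+0) = 112.6400; S(3,+1) = 128.2620; S(3,+2) = 146.0505; S(3,+3) = 166.3062
Terminal payoffs V(N, j) = max(K - S_T, 0):
  V(3,-3) = 33.868356; V(3,-2) = 23.287525; V(3,-1) = 11.239246; V(3,+0) = 0.000000; V(3,+1) = 0.000000; V(3,+2) = 0.000000; V(3,+3) = 0.000000
Backward induction: V(k, j) = exp(-r*dt) * [p_u * V(k+1, j+1) + p_m * V(k+1, j) + p_d * V(k+1, j-1)]
  V(2,-2) = exp(-r*dt) * [p_u*11.239246 + p_m*23.287525 + p_d*33.868356] = 23.272543
  V(2,-1) = exp(-r*dt) * [p_u*0.000000 + p_m*11.239246 + p_d*23.287525] = 11.612070
  V(2,+0) = exp(-r*dt) * [p_u*0.000000 + p_m*0.000000 + p_d*11.239246] = 1.988569
  V(2,+1) = exp(-r*dt) * [p_u*0.000000 + p_m*0.000000 + p_d*0.000000] = 0.000000
  V(2,+2) = exp(-r*dt) * [p_u*0.000000 + p_m*0.000000 + p_d*0.000000] = 0.000000
  V(1,-1) = exp(-r*dt) * [p_u*1.988569 + p_m*11.612070 + p_d*23.272543] = 12.168860
  V(1,+0) = exp(-r*dt) * [p_u*0.000000 + p_m*1.988569 + p_d*11.612070] = 3.380061
  V(1,+1) = exp(-r*dt) * [p_u*0.000000 + p_m*0.000000 + p_d*1.988569] = 0.351839
  V(0,+0) = exp(-r*dt) * [p_u*0.351839 + p_m*3.380061 + p_d*12.168860] = 4.461119

Answer: Price = V(0,0) = 4.4611


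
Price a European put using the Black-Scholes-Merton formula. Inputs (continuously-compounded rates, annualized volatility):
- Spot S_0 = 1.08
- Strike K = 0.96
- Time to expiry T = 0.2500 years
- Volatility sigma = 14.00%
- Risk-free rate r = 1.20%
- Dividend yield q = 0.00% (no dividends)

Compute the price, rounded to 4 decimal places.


d1 = (ln(S/K) + (r - q + 0.5*sigma^2) * T) / (sigma * sqrt(T)) = 1.76047194
d2 = d1 - sigma * sqrt(T) = 1.69047194
exp(-rT) = 0.99700450; exp(-qT) = 1.00000000
P = K * exp(-rT) * N(-d2) - S_0 * exp(-qT) * N(-d1)
N(-d1) = 0.03916391; N(-d2) = 0.04546885
P = 0.9600 * 0.99700450 * 0.04546885 - 1.0800 * 1.00000000 * 0.03916391 = 0.0012

Answer: Price = 0.0012


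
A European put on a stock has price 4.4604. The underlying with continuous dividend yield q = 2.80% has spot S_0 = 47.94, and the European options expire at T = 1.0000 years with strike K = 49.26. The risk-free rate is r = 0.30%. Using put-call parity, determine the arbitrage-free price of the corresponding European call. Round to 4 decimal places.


Put-call parity: C - P = S_0 * exp(-qT) - K * exp(-rT).
S_0 * exp(-qT) = 47.9400 * 0.97238837 = 46.61629830
K * exp(-rT) = 49.2600 * 0.99700450 = 49.11244145
C = P + S*exp(-qT) - K*exp(-rT)
C = 4.4604 + 46.61629830 - 49.11244145 = 1.9643

Answer: Call price = 1.9643


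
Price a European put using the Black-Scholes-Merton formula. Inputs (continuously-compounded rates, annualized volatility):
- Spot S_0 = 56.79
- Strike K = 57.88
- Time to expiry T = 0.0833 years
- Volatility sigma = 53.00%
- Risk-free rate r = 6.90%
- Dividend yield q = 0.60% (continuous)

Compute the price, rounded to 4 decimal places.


Answer: Price = 3.8919

Derivation:
d1 = (ln(S/K) + (r - q + 0.5*sigma^2) * T) / (sigma * sqrt(T)) = -0.01349481
d2 = d1 - sigma * sqrt(T) = -0.16646202
exp(-rT) = 0.99426879; exp(-qT) = 0.99950032
P = K * exp(-rT) * N(-d2) - S_0 * exp(-qT) * N(-d1)
N(-d1) = 0.50538349; N(-d2) = 0.56610332
P = 57.8800 * 0.99426879 * 0.56610332 - 56.7900 * 0.99950032 * 0.50538349 = 3.8919


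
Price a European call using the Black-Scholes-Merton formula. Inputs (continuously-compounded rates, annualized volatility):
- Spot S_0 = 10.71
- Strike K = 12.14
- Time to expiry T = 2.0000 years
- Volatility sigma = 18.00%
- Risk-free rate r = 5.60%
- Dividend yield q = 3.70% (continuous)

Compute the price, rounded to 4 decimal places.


Answer: Price = 0.6605

Derivation:
d1 = (ln(S/K) + (r - q + 0.5*sigma^2) * T) / (sigma * sqrt(T)) = -0.21577717
d2 = d1 - sigma * sqrt(T) = -0.47033562
exp(-rT) = 0.89404426; exp(-qT) = 0.92867169
C = S_0 * exp(-qT) * N(d1) - K * exp(-rT) * N(d2)
N(d1) = 0.41458072; N(d2) = 0.31905763
C = 10.7100 * 0.92867169 * 0.41458072 - 12.1400 * 0.89404426 * 0.31905763 = 0.6605


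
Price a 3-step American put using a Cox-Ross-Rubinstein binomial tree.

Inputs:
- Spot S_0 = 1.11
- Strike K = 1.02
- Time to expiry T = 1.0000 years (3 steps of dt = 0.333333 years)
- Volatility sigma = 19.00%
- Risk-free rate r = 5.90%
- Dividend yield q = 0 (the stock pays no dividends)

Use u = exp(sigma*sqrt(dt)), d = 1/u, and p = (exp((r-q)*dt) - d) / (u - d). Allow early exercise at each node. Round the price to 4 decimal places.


Answer: Price = V(0,0) = 0.0288

Derivation:
dt = T/N = 0.333333
u = exp(sigma*sqrt(dt)) = 1.115939; d = 1/u = 0.896106
p = (exp((r-q)*dt) - d) / (u - d) = 0.562951
Discount per step: exp(-r*dt) = 0.980525
Stock lattice S(k, i) with i counting down-moves:
  k=0: S(0,0) = 1.1100
  k=1: S(1,0) = 1.2387; S(1,1) = 0.9947
  k=2: S(2,0) = 1.3823; S(2,1) = 1.1100; S(2,2) = 0.8913
  k=3: S(3,0) = 1.5426; S(3,1) = 1.2387; S(3,2) = 0.9947; S(3,3) = 0.7987
Terminal payoffs V(N, i) = max(K - S_T, 0):
  V(3,0) = 0.000000; V(3,1) = 0.000000; V(3,2) = 0.025322; V(3,3) = 0.221268
Backward induction: V(k, i) = exp(-r*dt) * [p * V(k+1, i) + (1-p) * V(k+1, i+1)]; then take max(V_cont, immediate exercise) for American.
  V(2,0) = exp(-r*dt) * [p*0.000000 + (1-p)*0.000000] = 0.000000; exercise = 0.000000; V(2,0) = max -> 0.000000
  V(2,1) = exp(-r*dt) * [p*0.000000 + (1-p)*0.025322] = 0.010852; exercise = 0.000000; V(2,1) = max -> 0.010852
  V(2,2) = exp(-r*dt) * [p*0.025322 + (1-p)*0.221268] = 0.108799; exercise = 0.128663; V(2,2) = max -> 0.128663
  V(1,0) = exp(-r*dt) * [p*0.000000 + (1-p)*0.010852] = 0.004650; exercise = 0.000000; V(1,0) = max -> 0.004650
  V(1,1) = exp(-r*dt) * [p*0.010852 + (1-p)*0.128663] = 0.061127; exercise = 0.025322; V(1,1) = max -> 0.061127
  V(0,0) = exp(-r*dt) * [p*0.004650 + (1-p)*0.061127] = 0.028762; exercise = 0.000000; V(0,0) = max -> 0.028762


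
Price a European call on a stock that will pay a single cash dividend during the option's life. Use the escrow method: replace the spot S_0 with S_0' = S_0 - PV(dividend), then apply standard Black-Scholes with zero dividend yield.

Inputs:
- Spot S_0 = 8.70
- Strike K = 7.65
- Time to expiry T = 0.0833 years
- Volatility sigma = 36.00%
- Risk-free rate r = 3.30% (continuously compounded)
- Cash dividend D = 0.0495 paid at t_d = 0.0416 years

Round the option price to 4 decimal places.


Answer: Price = 1.0680

Derivation:
PV(D) = D * exp(-r * t_d) = 0.0495 * 0.99862814 = 0.04943209
S_0' = S_0 - PV(D) = 8.7000 - 0.04943209 = 8.65056791
d1 = (ln(S_0'/K) + (r + sigma^2/2)*T) / (sigma*sqrt(T)) = 1.26143611
d2 = d1 - sigma*sqrt(T) = 1.15753385
exp(-rT) = 0.99725487
N(d1) = 0.89642412; N(d2) = 0.87647284
C = S_0' * N(d1) - K * exp(-rT) * N(d2) = 8.65056791 * 0.89642412 - 7.6500 * 0.99725487 * 0.87647284 = 1.0680


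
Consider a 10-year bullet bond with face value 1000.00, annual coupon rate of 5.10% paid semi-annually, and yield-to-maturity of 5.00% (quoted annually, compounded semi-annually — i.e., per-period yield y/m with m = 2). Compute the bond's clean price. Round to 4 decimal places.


Coupon per period c = face * coupon_rate / m = 25.500000
Periods per year m = 2; per-period yield y/m = 0.025000
Number of cashflows N = 20
Cashflows (t years, CF_t, discount factor 1/(1+y/m)^(m*t), PV):
  t = 0.5000: CF_t = 25.500000, DF = 0.975610, PV = 24.878049
  t = 1.0000: CF_t = 25.500000, DF = 0.951814, PV = 24.271267
  t = 1.5000: CF_t = 25.500000, DF = 0.928599, PV = 23.679285
  t = 2.0000: CF_t = 25.500000, DF = 0.905951, PV = 23.101741
  t = 2.5000: CF_t = 25.500000, DF = 0.883854, PV = 22.538284
  t = 3.0000: CF_t = 25.500000, DF = 0.862297, PV = 21.988570
  t = 3.5000: CF_t = 25.500000, DF = 0.841265, PV = 21.452263
  t = 4.0000: CF_t = 25.500000, DF = 0.820747, PV = 20.929038
  t = 4.5000: CF_t = 25.500000, DF = 0.800728, PV = 20.418573
  t = 5.0000: CF_t = 25.500000, DF = 0.781198, PV = 19.920559
  t = 5.5000: CF_t = 25.500000, DF = 0.762145, PV = 19.434692
  t = 6.0000: CF_t = 25.500000, DF = 0.743556, PV = 18.960675
  t = 6.5000: CF_t = 25.500000, DF = 0.725420, PV = 18.498220
  t = 7.0000: CF_t = 25.500000, DF = 0.707727, PV = 18.047043
  t = 7.5000: CF_t = 25.500000, DF = 0.690466, PV = 17.606872
  t = 8.0000: CF_t = 25.500000, DF = 0.673625, PV = 17.177436
  t = 8.5000: CF_t = 25.500000, DF = 0.657195, PV = 16.758474
  t = 9.0000: CF_t = 25.500000, DF = 0.641166, PV = 16.349731
  t = 9.5000: CF_t = 25.500000, DF = 0.625528, PV = 15.950957
  t = 10.0000: CF_t = 1025.500000, DF = 0.610271, PV = 625.832852
Price P = sum_t PV_t = 1007.794581

Answer: Price = 1007.7946


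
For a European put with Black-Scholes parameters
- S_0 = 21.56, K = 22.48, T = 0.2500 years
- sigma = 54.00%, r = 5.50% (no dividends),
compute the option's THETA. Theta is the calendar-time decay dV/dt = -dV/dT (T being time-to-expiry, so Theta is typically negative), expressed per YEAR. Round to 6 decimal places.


Answer: Theta = -3.917530

Derivation:
d1 = 0.0311619297; d2 = -0.2388380703
phi(d1) = 0.3987486278; exp(-qT) = 1.0000000000; exp(-rT) = 0.9863440995
Theta = -S*exp(-qT)*phi(d1)*sigma/(2*sqrt(T)) + r*K*exp(-rT)*N(-d2) - q*S*exp(-qT)*N(-d1)
N(-d1) = 0.4875702004; N(-d2) = 0.5943844257; sqrt(T) = 0.5000000000
Term 1 = -21.5600 * 1.0000000000 * 0.3987486278 * 0.5400 / (2 * 0.5000000000) = -4.6423910243
Term 2 = 0.0550 * 22.4800 * 0.9863440995 * 0.5943844257 = 0.7248612249
Term 3 = 0 (no dividend yield, q = 0)
Theta = -4.6423910243 + (0.7248612249) + (0.0000000000) = -3.917530


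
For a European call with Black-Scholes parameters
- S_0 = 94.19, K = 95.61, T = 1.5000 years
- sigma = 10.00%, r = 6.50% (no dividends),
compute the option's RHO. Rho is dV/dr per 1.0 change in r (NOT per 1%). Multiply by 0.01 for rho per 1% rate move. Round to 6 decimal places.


Answer: Rho = 94.961125

Derivation:
d1 = 0.7351457748; d2 = 0.6126712876
phi(d1) = 0.3044774689; exp(-qT) = 1.0000000000; exp(-rT) = 0.9071023416
N(d2) = 0.7299531444
Rho = K*T*exp(-rT)*N(d2) = 95.6100 * 1.5000 * 0.9071023416 * 0.7299531444 = 94.961125
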